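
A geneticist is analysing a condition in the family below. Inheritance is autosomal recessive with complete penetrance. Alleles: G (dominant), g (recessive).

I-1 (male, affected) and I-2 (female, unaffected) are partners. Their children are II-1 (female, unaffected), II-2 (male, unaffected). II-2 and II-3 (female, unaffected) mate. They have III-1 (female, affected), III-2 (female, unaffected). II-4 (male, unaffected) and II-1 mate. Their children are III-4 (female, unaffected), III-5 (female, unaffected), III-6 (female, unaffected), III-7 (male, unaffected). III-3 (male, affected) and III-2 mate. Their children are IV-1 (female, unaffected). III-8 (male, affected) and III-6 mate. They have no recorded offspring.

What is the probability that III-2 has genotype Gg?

II-2 is unaffected so carries G and received g from I-1 (gg), so II-2 is Gg.
II-3 is unaffected so carries G and passed g to III-1 (gg), so II-3 is Gg.
Their cross gives offspring ratios 1/4 GG : 1/2 Gg : 1/4 gg. Conditioning on III-2 being unaffected, P(Gg) = 1/2 / 3/4 = 2/3 before taking III-2's own offspring into account.
III-3 is affected, so III-3 is gg.
Now use III-2's offspring. Probability of each recorded status — unaffected daughter IV-1: 1/2 if III-2 is Gg, 1 if GG.
Bayes: P(Gg) = 2/3·1/2 / (2/3·1/2 + 1/3·1) = 1/2.

1/2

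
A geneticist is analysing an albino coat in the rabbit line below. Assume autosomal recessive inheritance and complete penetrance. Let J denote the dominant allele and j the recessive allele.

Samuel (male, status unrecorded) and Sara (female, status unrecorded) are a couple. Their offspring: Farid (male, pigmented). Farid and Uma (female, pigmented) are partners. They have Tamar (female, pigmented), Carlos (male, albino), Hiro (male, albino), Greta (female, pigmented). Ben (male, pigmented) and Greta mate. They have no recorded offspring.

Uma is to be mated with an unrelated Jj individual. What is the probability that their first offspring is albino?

1/4

Uma is pigmented so carries J and passed j to Carlos (jj), so Uma is Jj.
The cross gives 1/4 JJ : 1/2 Jj : 1/4 jj, so P(offspring is albino) = 1/4.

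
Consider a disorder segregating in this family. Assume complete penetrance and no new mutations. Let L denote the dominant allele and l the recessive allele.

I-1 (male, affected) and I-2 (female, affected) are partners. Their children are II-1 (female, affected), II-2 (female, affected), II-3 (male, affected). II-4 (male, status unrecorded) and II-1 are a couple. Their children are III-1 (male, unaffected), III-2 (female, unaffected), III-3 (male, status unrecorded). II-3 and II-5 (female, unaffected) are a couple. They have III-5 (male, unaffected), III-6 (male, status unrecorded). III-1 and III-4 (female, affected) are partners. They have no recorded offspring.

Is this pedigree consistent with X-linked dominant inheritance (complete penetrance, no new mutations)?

A consistent assignment under X-linked dominant exists: I-1 X^L Y, I-2 X^L X^l, II-1 X^L X^l, II-2 X^L X^L, II-3 X^L Y, II-4 X^l Y, II-5 X^l X^l, III-1 X^l Y, III-2 X^l X^l, III-3 X^L Y, III-4 X^L X^L, III-5 X^l Y, III-6 X^l Y.
In this assignment every recorded phenotype matches its genotype and every non-founder's genotype is obtainable from its parents' genotypes, so the pedigree is consistent.

Yes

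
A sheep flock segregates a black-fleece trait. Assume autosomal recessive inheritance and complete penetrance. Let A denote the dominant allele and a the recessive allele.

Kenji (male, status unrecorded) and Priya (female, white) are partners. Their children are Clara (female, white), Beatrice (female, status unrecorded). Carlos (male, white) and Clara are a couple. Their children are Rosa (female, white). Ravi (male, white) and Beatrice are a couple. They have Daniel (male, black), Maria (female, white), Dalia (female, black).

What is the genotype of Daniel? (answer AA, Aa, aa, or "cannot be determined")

aa

Daniel is black, so Daniel is aa.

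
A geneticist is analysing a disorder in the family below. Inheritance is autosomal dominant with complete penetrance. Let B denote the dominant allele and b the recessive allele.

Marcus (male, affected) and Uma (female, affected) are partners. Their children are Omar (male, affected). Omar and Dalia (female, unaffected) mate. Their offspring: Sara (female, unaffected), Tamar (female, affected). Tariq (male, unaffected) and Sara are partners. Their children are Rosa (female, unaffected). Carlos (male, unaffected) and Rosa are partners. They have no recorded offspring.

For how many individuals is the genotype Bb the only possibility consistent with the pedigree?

2

Obligate heterozygotes: Omar is affected so carries B and passed b to Sara (bb), so Omar is Bb; Tamar is affected so carries B and received b from Dalia (bb), so Tamar is Bb.
Every other individual is either homozygous by phenotype or has at least one consistent homozygous assignment, so the count is 2.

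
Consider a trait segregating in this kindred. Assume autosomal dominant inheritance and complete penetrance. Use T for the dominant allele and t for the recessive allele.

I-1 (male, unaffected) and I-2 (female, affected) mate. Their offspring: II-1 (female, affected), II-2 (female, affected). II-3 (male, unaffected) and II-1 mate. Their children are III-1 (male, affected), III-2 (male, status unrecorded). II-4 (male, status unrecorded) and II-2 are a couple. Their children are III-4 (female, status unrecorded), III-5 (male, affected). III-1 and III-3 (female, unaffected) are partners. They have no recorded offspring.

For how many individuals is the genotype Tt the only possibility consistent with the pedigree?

3

Obligate heterozygotes: II-1 is affected so carries T and received t from I-1 (tt), so II-1 is Tt; II-2 is affected so carries T and received t from I-1 (tt), so II-2 is Tt; III-1 is affected so carries T and received t from II-3 (tt), so III-1 is Tt.
Every other individual is either homozygous by phenotype or has at least one consistent homozygous assignment, so the count is 3.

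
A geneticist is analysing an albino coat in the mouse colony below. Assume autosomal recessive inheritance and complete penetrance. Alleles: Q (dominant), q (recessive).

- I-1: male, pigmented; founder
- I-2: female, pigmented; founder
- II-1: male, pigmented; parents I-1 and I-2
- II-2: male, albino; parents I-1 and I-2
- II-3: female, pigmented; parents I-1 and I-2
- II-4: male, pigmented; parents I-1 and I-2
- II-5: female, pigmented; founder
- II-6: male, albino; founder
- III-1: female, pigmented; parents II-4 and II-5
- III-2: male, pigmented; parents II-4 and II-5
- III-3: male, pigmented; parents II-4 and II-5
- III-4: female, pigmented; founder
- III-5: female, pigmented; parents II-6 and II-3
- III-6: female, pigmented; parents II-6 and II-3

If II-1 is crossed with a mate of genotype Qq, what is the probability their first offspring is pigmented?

I-1 is pigmented so carries Q and passed q to II-2 (qq), so I-1 is Qq.
I-2 is pigmented so carries Q and passed q to II-2 (qq), so I-2 is Qq.
II-1 is a pigmented offspring of I-1 (Qq) × I-2 (Qq), whose cross gives 1/4 QQ : 1/2 Qq : 1/4 qq; conditioning on being pigmented, II-1 is QQ with probability 1/3, Qq with probability 2/3.
Summing over parental genotype combinations, P(offspring is pigmented) = 1/3·1 + 2/3·3/4 = 5/6.

5/6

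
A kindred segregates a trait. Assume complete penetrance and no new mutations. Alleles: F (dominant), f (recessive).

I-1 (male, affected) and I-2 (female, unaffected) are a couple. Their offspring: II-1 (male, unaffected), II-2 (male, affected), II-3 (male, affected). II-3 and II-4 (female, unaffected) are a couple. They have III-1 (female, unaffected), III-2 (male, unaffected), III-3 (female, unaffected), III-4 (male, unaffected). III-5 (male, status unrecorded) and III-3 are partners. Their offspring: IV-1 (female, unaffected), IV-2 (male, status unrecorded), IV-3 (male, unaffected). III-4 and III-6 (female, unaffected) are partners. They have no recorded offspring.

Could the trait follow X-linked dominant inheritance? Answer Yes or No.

Under X-linked dominant, II-2 (affected, male) cannot arise from I-1 (affected) × I-2 (unaffected).

No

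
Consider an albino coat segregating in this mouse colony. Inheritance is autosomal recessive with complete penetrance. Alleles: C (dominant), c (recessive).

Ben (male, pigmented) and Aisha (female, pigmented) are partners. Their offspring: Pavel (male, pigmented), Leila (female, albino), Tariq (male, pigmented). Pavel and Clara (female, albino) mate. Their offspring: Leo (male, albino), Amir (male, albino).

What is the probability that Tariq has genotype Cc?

2/3

Ben is pigmented so carries C and passed c to Leila (cc), so Ben is Cc.
Aisha is pigmented so carries C and passed c to Leila (cc), so Aisha is Cc.
Their cross gives offspring ratios 1/4 CC : 1/2 Cc : 1/4 cc. Conditioning on Tariq being pigmented, P(Cc) = 1/2 / 3/4 = 2/3.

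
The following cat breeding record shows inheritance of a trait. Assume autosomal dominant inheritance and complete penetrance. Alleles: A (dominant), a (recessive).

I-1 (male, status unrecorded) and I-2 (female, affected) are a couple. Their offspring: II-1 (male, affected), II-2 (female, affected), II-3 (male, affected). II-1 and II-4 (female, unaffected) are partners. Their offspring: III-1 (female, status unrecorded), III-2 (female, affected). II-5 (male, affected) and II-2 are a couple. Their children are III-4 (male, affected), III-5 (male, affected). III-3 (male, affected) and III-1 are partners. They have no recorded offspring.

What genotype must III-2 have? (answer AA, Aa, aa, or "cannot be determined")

From phenotype alone, III-2 is AA or Aa.
III-2 is affected so carries A and received a from II-4 (aa), so III-2 is Aa.

Aa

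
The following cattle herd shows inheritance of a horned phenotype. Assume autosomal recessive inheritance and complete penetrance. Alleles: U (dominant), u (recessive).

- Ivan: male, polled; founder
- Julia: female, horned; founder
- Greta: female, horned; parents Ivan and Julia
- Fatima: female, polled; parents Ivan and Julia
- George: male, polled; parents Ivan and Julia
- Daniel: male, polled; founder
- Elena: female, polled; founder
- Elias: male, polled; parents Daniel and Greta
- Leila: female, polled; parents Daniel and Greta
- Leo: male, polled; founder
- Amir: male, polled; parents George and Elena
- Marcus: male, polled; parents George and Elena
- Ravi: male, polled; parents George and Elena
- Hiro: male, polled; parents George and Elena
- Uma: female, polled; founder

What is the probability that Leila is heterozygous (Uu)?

Leila is polled so carries U and received u from Greta (uu), so Leila is Uu, giving P(Uu) = 1.

1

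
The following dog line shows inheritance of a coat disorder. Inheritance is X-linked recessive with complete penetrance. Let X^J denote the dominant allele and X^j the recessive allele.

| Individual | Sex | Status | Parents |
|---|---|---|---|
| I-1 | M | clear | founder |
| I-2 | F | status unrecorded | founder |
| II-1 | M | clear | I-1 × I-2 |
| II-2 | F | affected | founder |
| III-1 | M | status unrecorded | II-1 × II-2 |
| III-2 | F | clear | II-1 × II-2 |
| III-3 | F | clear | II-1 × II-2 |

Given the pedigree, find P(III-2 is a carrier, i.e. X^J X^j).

1

III-2 is clear so carries J and received j from II-2 (X^j X^j), so III-2 is X^J X^j, giving P(X^J X^j) = 1.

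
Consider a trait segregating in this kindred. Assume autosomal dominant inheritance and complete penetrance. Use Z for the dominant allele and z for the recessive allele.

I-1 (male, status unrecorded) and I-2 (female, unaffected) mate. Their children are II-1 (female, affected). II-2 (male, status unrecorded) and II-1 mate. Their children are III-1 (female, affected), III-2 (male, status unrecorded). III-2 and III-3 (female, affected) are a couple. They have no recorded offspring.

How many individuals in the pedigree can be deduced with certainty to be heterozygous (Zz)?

Obligate heterozygotes: II-1 is affected so carries Z and received z from I-2 (zz), so II-1 is Zz.
Every other individual is either homozygous by phenotype or has at least one consistent homozygous assignment, so the count is 1.

1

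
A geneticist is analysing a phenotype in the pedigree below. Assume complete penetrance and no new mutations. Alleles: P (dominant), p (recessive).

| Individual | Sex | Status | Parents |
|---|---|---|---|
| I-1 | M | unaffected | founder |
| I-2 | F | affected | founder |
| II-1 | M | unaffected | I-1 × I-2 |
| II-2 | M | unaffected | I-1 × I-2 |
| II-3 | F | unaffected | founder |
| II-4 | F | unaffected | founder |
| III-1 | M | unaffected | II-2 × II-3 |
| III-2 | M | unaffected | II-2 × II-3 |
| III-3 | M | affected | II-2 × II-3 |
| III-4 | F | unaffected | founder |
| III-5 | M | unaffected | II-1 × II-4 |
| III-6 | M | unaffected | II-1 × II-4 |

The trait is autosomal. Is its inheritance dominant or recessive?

recessive

II-2 and II-3 are both unaffected yet have an affected child III-3. Under dominance, an affected child requires at least one affected parent, so the trait cannot be dominant.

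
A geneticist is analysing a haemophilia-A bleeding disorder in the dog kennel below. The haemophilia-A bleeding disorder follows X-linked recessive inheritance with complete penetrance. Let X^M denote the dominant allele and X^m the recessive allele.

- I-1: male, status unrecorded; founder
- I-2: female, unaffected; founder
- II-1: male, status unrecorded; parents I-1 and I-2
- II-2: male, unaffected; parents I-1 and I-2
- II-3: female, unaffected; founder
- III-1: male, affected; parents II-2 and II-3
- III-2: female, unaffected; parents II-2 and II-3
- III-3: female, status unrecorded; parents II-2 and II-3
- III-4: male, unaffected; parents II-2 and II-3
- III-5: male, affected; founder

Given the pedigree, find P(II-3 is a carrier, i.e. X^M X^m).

II-3 is unaffected so carries M and passed m to III-1 (X^m Y), so II-3 is X^M X^m, giving P(X^M X^m) = 1.

1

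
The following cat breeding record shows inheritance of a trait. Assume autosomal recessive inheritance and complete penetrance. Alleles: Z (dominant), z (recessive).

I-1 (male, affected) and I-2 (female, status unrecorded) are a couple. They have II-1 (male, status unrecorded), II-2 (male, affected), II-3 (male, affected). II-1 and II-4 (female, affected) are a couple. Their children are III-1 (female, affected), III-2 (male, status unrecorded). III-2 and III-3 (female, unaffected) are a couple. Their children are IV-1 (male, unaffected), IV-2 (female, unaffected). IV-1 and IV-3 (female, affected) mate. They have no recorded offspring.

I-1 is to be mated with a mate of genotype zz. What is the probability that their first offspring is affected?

1

I-1 is affected, so I-1 is zz.
The cross gives 1 zz, so P(offspring is affected) = 1.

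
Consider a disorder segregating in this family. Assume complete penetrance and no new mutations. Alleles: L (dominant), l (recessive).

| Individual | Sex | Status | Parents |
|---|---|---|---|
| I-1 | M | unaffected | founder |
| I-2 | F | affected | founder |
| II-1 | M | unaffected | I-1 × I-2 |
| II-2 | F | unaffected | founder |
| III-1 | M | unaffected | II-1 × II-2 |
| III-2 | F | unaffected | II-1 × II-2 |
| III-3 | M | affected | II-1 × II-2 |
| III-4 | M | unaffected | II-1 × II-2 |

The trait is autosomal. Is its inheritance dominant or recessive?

recessive

II-1 and II-2 are both unaffected yet have an affected child III-3. Under dominance, an affected child requires at least one affected parent, so the trait cannot be dominant.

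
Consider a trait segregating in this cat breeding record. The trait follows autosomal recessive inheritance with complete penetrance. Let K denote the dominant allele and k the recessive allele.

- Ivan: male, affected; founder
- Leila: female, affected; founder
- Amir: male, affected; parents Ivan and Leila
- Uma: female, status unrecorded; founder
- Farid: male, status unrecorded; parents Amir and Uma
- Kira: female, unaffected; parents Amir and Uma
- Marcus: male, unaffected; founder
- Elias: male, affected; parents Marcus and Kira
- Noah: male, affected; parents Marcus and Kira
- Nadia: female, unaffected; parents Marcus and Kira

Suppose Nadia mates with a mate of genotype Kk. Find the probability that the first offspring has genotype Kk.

Marcus is unaffected so carries K and passed k to Elias (kk), so Marcus is Kk.
Kira is unaffected so carries K and received k from Amir (kk), so Kira is Kk.
Nadia is an unaffected offspring of Marcus (Kk) × Kira (Kk), whose cross gives 1/4 KK : 1/2 Kk : 1/4 kk; conditioning on being unaffected, Nadia is KK with probability 1/3, Kk with probability 2/3.
Summing over parental genotype combinations, P(offspring has genotype Kk) = 1/3·1/2 + 2/3·1/2 = 1/2.

1/2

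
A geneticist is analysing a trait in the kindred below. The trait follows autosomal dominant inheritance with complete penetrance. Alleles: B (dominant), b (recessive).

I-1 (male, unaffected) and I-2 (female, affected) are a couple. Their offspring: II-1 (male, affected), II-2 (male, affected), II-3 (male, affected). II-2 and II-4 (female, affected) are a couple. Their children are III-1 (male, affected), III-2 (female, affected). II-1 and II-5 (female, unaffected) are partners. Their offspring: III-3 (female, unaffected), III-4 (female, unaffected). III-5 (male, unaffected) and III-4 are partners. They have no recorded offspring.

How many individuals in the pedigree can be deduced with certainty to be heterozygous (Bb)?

3

Obligate heterozygotes: II-1 is affected so carries B and received b from I-1 (bb), so II-1 is Bb; II-2 is affected so carries B and received b from I-1 (bb), so II-2 is Bb; II-3 is affected so carries B and received b from I-1 (bb), so II-3 is Bb.
Every other individual is either homozygous by phenotype or has at least one consistent homozygous assignment, so the count is 3.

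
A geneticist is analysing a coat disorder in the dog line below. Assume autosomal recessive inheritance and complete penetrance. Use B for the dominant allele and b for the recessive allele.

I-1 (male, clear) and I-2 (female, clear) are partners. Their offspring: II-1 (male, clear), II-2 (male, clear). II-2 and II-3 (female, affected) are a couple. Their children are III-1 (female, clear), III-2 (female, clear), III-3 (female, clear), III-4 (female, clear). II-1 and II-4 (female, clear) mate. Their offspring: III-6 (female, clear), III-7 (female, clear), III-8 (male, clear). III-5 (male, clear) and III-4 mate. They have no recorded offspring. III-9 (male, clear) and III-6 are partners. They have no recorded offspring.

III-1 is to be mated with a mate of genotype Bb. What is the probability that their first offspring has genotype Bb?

III-1 is clear so carries B and received b from II-3 (bb), so III-1 is Bb.
The cross gives 1/4 BB : 1/2 Bb : 1/4 bb, so P(offspring has genotype Bb) = 1/2.

1/2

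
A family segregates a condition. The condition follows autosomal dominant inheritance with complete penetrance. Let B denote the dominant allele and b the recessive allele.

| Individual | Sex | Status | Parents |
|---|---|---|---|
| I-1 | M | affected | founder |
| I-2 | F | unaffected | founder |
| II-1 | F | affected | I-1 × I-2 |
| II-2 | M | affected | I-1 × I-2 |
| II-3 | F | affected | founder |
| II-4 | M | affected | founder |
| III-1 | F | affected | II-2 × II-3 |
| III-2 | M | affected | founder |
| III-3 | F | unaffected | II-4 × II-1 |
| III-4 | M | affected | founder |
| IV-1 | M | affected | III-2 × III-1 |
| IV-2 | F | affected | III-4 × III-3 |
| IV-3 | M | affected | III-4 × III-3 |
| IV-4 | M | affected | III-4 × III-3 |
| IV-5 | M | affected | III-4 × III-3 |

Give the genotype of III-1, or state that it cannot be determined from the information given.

cannot be determined

III-1's phenotype allows BB or Bb, and no parent or child forces a single allele at both positions; consistent genotype assignments exist with III-1 as BB or Bb.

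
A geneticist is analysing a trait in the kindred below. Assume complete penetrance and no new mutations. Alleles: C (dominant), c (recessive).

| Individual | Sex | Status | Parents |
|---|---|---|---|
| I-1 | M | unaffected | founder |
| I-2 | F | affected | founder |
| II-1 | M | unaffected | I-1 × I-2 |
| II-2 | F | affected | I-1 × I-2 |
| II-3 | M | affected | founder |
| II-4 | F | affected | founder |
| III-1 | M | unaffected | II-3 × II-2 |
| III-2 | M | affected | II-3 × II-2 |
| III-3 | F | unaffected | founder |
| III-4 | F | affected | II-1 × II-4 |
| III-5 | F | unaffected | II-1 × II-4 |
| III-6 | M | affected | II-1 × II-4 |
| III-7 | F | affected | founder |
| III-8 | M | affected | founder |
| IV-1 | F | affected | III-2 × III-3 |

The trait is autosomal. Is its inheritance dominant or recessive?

II-3 and II-2 are both affected yet have an unaffected child III-1. Under a recessive model two affected parents are homozygous and every child would be affected, so the trait cannot be recessive.

dominant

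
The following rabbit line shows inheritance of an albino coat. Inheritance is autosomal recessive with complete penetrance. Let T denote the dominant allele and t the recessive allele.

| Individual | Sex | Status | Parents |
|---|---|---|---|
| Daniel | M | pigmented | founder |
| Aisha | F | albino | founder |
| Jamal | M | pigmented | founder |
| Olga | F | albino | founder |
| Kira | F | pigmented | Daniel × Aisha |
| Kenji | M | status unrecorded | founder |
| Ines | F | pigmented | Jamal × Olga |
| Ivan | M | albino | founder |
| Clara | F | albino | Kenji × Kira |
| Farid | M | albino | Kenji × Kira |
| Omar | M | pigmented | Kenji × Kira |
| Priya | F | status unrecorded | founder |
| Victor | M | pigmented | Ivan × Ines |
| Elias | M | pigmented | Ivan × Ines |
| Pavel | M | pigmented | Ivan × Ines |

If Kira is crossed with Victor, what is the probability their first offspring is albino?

Kira is pigmented so carries T and received t from Aisha (tt), so Kira is Tt.
Victor is pigmented so carries T and received t from Ivan (tt), so Victor is Tt.
The cross gives 1/4 TT : 1/2 Tt : 1/4 tt, so P(offspring is albino) = 1/4.

1/4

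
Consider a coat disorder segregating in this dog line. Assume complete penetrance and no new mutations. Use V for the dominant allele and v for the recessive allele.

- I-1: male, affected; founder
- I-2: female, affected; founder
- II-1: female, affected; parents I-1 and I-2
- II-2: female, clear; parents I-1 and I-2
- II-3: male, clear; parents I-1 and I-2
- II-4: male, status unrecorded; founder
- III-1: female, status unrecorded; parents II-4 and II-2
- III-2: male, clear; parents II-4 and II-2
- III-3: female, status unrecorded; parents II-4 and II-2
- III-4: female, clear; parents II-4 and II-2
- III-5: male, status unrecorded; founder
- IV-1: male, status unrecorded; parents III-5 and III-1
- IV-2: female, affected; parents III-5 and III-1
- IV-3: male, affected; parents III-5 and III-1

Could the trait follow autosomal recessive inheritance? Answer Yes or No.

No

Under autosomal recessive, II-2 (clear, female) cannot arise from I-1 (affected) × I-2 (affected).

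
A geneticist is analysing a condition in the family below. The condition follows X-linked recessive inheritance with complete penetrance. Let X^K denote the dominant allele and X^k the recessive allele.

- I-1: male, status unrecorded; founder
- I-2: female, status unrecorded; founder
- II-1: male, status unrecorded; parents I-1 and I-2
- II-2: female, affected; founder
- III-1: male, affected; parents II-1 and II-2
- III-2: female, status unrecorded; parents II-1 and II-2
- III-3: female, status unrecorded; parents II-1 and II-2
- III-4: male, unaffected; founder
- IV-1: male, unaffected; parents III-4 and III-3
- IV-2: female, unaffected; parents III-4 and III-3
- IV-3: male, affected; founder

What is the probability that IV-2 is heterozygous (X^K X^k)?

III-4 is unaffected, so III-4 is X^K Y.
III-3 received K from II-1 (X^K Y) and received k from II-2 (X^k X^k), so III-3 is X^K X^k.
Their cross gives offspring ratios 1/2 X^K X^K : 1/2 X^K X^k. Conditioning on IV-2 being unaffected, P(X^K X^k) = 1/2 / 1 = 1/2.

1/2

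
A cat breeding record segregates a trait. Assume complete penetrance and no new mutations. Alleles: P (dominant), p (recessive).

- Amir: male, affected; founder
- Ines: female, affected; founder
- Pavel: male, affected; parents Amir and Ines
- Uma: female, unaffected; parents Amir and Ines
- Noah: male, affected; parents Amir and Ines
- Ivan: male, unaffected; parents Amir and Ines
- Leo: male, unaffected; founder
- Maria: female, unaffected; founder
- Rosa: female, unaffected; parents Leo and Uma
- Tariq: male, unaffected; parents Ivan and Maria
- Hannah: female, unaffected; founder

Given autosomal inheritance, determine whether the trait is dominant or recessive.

dominant

Amir and Ines are both affected yet have an unaffected child Uma. Under a recessive model two affected parents are homozygous and every child would be affected, so the trait cannot be recessive.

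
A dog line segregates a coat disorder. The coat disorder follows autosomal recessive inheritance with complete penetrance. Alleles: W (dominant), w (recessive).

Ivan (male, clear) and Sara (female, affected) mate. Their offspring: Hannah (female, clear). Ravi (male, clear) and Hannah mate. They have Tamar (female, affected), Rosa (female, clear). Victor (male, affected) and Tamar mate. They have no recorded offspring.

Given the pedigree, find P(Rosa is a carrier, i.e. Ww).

Ravi is clear so carries W and passed w to Tamar (ww), so Ravi is Ww.
Hannah is clear so carries W and received w from Sara (ww), so Hannah is Ww.
Their cross gives offspring ratios 1/4 WW : 1/2 Ww : 1/4 ww. Conditioning on Rosa being clear, P(Ww) = 1/2 / 3/4 = 2/3.

2/3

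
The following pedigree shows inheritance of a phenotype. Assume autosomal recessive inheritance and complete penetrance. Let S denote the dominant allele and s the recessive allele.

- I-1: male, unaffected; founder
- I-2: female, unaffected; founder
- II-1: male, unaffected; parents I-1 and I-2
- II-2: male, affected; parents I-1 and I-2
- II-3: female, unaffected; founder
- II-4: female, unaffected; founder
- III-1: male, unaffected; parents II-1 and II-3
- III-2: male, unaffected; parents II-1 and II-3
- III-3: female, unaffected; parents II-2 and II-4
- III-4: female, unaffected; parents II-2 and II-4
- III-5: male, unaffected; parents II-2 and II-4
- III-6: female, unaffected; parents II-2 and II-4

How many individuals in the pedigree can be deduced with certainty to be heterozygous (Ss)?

6

Obligate heterozygotes: I-1 is unaffected so carries S and passed s to II-2 (ss), so I-1 is Ss; I-2 is unaffected so carries S and passed s to II-2 (ss), so I-2 is Ss; III-3 is unaffected so carries S and received s from II-2 (ss), so III-3 is Ss; III-4 is unaffected so carries S and received s from II-2 (ss), so III-4 is Ss; III-5 is unaffected so carries S and received s from II-2 (ss), so III-5 is Ss; III-6 is unaffected so carries S and received s from II-2 (ss), so III-6 is Ss.
Every other individual is either homozygous by phenotype or has at least one consistent homozygous assignment, so the count is 6.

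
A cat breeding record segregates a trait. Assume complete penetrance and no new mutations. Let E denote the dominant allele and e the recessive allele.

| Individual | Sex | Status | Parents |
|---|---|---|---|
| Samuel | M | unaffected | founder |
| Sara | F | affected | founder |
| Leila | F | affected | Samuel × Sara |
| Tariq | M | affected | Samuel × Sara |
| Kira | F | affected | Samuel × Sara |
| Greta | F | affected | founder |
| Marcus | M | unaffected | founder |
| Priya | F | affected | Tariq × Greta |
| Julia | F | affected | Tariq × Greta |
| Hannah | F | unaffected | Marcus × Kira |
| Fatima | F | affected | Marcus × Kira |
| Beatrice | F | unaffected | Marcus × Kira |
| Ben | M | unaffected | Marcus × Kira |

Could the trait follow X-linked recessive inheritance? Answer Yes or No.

Under X-linked recessive, Leila (affected, female) cannot arise from Samuel (unaffected) × Sara (affected).

No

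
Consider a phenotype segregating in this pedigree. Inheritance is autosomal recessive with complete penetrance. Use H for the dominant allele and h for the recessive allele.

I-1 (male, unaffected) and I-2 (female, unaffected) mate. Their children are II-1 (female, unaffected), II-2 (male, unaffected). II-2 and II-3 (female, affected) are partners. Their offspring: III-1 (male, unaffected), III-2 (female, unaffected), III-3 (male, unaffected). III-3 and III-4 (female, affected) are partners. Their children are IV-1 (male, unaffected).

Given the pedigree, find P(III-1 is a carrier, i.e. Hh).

1

III-1 is unaffected so carries H and received h from II-3 (hh), so III-1 is Hh, giving P(Hh) = 1.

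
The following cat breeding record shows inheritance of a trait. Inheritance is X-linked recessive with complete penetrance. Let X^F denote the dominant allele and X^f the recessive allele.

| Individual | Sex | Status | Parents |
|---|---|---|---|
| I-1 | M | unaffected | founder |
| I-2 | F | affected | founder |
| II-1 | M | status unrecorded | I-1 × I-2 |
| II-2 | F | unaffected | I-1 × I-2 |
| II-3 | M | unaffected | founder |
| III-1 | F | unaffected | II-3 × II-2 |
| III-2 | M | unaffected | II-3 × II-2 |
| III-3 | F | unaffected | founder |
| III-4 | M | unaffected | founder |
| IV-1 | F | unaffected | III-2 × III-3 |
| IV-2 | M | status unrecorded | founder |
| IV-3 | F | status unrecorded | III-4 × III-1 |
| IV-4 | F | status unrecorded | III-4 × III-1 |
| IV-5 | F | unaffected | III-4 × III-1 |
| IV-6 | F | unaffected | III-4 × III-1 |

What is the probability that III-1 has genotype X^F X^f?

II-3 is unaffected, so II-3 is X^F Y.
II-2 is unaffected so carries F and received f from I-2 (X^f X^f), so II-2 is X^F X^f.
Their cross gives offspring ratios 1/2 X^F X^F : 1/2 X^F X^f. Conditioning on III-1 being unaffected, P(X^F X^f) = 1/2 / 1 = 1/2 before taking III-1's own offspring into account.
III-4 is unaffected, so III-4 is X^F Y.
III-1's offspring (IV-3, IV-4, IV-5, IV-6) would show their recorded status with the same probability whether III-1 is X^F X^f or X^F X^F, so they carry no information and P(X^F X^f) = 1/2.

1/2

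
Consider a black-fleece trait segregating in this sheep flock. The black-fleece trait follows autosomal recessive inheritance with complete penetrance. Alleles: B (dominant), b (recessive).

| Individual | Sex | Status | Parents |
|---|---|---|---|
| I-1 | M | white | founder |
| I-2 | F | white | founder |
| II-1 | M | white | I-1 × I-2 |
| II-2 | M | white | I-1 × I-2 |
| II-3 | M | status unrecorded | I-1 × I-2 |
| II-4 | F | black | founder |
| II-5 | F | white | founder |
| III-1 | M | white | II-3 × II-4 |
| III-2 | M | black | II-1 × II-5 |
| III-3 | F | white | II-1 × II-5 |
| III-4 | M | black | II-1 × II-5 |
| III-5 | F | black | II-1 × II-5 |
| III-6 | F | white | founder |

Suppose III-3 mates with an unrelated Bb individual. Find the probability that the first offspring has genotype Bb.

1/2

II-1 is white so carries B and passed b to III-2 (bb), so II-1 is Bb.
II-5 is white so carries B and passed b to III-2 (bb), so II-5 is Bb.
III-3 is a white offspring of II-1 (Bb) × II-5 (Bb), whose cross gives 1/4 BB : 1/2 Bb : 1/4 bb; conditioning on being white, III-3 is BB with probability 1/3, Bb with probability 2/3.
Summing over parental genotype combinations, P(offspring has genotype Bb) = 1/3·1/2 + 2/3·1/2 = 1/2.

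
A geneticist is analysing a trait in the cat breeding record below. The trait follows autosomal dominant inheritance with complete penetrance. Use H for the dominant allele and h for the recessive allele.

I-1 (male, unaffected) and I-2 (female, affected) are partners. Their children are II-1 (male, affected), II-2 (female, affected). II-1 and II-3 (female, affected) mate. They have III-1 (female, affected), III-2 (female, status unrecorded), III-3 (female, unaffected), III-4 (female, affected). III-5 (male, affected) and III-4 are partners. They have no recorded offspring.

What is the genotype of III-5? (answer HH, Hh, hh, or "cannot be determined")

cannot be determined

III-5's phenotype allows HH or Hh, and no parent or child forces a single allele at both positions; consistent genotype assignments exist with III-5 as HH or Hh.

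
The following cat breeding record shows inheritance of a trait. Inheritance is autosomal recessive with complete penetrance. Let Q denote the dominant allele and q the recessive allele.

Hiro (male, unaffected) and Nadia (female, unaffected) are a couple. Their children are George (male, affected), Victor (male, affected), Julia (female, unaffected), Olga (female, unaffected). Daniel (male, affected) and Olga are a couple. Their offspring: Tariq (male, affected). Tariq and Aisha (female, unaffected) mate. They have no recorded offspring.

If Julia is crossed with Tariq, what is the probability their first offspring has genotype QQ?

Hiro is unaffected so carries Q and passed q to George (qq), so Hiro is Qq.
Nadia is unaffected so carries Q and passed q to George (qq), so Nadia is Qq.
Julia is an unaffected offspring of Hiro (Qq) × Nadia (Qq), whose cross gives 1/4 QQ : 1/2 Qq : 1/4 qq; conditioning on being unaffected, Julia is QQ with probability 1/3, Qq with probability 2/3.
Tariq is affected, so Tariq is qq.
Summing over parental genotype combinations, P(offspring has genotype QQ) = 0 = 0.

0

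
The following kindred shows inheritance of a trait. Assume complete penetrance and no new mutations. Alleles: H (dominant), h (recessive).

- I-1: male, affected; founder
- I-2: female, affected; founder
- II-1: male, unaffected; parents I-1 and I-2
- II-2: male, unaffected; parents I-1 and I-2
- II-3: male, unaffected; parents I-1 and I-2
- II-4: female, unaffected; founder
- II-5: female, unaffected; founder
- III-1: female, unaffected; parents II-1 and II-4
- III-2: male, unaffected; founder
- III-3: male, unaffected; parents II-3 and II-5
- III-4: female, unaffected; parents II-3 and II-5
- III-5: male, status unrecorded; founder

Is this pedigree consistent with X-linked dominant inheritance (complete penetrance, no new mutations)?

Yes

A consistent assignment under X-linked dominant exists: I-1 X^H Y, I-2 X^H X^h, II-1 X^h Y, II-2 X^h Y, II-3 X^h Y, II-4 X^h X^h, II-5 X^h X^h, III-1 X^h X^h, III-2 X^h Y, III-3 X^h Y, III-4 X^h X^h, III-5 X^H Y.
In this assignment every recorded phenotype matches its genotype and every non-founder's genotype is obtainable from its parents' genotypes, so the pedigree is consistent.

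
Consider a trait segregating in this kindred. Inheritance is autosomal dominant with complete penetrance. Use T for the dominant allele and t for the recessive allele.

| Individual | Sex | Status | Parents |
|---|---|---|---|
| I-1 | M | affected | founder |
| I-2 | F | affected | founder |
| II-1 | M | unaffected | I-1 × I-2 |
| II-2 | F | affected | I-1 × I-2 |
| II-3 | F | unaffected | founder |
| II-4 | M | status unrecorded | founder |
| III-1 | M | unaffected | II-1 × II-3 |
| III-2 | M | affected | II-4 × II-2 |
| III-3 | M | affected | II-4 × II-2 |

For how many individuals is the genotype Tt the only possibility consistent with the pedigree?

2

Obligate heterozygotes: I-1 is affected so carries T and passed t to II-1 (tt), so I-1 is Tt; I-2 is affected so carries T and passed t to II-1 (tt), so I-2 is Tt.
Every other individual is either homozygous by phenotype or has at least one consistent homozygous assignment, so the count is 2.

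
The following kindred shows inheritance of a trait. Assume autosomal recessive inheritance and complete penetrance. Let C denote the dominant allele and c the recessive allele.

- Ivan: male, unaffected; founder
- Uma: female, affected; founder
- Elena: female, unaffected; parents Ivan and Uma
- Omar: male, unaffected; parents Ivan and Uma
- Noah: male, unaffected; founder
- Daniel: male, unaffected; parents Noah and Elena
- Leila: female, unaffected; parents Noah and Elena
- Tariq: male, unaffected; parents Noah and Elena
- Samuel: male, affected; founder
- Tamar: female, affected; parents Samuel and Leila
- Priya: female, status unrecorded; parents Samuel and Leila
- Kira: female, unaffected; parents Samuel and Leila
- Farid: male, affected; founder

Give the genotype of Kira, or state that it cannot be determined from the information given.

From phenotype alone, Kira is CC or Cc.
Kira is unaffected so carries C and received c from Samuel (cc), so Kira is Cc.

Cc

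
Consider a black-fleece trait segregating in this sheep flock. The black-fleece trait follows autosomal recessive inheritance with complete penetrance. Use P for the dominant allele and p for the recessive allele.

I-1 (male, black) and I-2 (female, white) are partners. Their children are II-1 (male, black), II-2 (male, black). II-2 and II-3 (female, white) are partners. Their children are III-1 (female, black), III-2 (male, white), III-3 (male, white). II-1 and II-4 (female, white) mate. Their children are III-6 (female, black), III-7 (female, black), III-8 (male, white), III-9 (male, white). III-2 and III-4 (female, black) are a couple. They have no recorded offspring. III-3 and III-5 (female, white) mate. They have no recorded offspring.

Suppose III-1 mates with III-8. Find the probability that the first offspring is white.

III-1 is black, so III-1 is pp.
III-8 is white so carries P and received p from II-1 (pp), so III-8 is Pp.
The cross gives 1/2 Pp : 1/2 pp, so P(offspring is white) = 1/2.

1/2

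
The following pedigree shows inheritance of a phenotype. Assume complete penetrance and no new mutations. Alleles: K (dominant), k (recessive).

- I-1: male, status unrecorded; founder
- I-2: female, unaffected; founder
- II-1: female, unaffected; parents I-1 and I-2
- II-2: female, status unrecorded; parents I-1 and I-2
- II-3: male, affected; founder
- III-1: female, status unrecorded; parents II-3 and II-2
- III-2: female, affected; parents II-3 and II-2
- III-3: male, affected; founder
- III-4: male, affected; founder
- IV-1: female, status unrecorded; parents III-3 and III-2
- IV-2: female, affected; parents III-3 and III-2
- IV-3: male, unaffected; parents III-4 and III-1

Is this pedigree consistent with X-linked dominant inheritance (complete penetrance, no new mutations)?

A consistent assignment under X-linked dominant exists: I-1 X^k Y, I-2 X^k X^k, II-1 X^k X^k, II-2 X^k X^k, II-3 X^K Y, III-1 X^K X^k, III-2 X^K X^k, III-3 X^K Y, III-4 X^K Y, IV-1 X^K X^K, IV-2 X^K X^K, IV-3 X^k Y.
In this assignment every recorded phenotype matches its genotype and every non-founder's genotype is obtainable from its parents' genotypes, so the pedigree is consistent.

Yes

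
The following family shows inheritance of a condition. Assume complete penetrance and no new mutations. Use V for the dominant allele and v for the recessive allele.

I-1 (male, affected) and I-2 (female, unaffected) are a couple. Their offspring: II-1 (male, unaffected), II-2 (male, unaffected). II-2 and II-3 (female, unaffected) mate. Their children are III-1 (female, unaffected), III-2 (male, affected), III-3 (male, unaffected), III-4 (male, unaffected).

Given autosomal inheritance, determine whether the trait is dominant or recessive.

recessive

II-2 and II-3 are both unaffected yet have an affected child III-2. Under dominance, an affected child requires at least one affected parent, so the trait cannot be dominant.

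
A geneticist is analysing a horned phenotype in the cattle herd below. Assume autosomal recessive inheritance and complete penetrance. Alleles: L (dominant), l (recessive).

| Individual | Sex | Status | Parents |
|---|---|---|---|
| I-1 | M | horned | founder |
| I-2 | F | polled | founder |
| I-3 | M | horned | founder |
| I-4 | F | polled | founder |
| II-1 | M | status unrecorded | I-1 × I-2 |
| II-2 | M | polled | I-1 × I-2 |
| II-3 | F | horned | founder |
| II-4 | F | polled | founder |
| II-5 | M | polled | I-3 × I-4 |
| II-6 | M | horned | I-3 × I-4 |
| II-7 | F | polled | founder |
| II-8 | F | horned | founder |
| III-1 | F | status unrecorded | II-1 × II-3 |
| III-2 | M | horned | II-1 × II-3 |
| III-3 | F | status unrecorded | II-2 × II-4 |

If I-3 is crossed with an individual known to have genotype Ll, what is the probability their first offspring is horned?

I-3 is horned, so I-3 is ll.
The cross gives 1/2 Ll : 1/2 ll, so P(offspring is horned) = 1/2.

1/2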